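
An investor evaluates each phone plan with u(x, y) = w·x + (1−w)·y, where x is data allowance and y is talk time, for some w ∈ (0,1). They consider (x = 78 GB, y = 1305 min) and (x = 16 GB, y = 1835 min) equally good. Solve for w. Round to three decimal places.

w = 0.895

Indifference: w·78 + (1−w)·1305 = w·16 + (1−w)·1835.
Collecting terms: w·62 = (1−w)·530.
So w/(1−w) = 530/62 = 8.5484, giving w = 530/(62+530) = 0.895.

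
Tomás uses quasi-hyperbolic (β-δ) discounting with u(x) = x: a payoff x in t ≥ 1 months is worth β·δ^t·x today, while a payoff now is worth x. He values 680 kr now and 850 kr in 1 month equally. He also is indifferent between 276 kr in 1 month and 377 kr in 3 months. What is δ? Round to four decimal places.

δ ≈ 0.8556

From the later pair, β·δ^1·276 = β·δ^3·377; dividing through, δ^2 = 276/377 = 0.73210, so δ = 0.85563.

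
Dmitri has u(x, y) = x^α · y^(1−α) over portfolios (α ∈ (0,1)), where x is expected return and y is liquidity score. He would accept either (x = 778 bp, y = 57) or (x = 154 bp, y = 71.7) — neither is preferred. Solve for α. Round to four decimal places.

Set the two utilities equal: 778^α·57^(1−α) = 154^α·71.7^(1−α).
(778/154)^α = (71.7/57)^(1−α); take logs: α·ln(778/154) = (1−α)·ln(71.7/57), i.e. α·1.6197739 = (1−α)·0.2294395.
Thus α·(1.8492134) = 0.2294395, so α = 0.2294395/1.8492134 ≈ 0.1241.

α ≈ 0.1241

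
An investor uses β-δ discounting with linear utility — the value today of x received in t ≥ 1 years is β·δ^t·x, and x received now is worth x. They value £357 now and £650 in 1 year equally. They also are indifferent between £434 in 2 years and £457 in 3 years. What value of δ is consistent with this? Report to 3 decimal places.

From the later pair, β·δ^2·434 = β·δ^3·457; dividing through, δ = 434/457 = 0.94967.

δ ≈ 0.950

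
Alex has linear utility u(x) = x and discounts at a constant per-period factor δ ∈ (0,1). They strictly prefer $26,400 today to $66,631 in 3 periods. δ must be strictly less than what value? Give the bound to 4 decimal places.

The preference means 26400 > δ^3·66631.
Hence δ^3 < 26400/66631 = 0.39621, and x ↦ x^(1/3) is increasing on (0,∞).
δ < 0.39621^(1/3) = 0.7345.

δ < 0.7345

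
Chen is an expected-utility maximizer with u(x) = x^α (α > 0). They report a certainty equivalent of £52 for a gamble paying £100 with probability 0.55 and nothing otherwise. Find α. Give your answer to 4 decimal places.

Since u(0) = 0, the lottery's EU is 0.55·100^α.
Equating: 52^α = 0.55·100^α, i.e. 0.5200^α = 0.55.
Taking logs: α·ln(52/100) = ln(0.55), so α = -0.5978370 / -0.6539265 ≈ 0.9142.

α ≈ 0.9142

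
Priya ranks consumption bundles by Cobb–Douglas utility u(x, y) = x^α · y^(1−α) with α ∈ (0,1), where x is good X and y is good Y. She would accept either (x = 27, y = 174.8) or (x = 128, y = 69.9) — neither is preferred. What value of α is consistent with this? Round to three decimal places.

Set the two utilities equal: 27^α·174.8^(1−α) = 128^α·69.9^(1−α).
(27/128)^α = (69.9/174.8)^(1−α); take logs: α·ln(27/128) = (1−α)·ln(69.9/174.8), i.e. α·-1.556193 = (1−α)·-0.916577.
So α/(1−α) = (-0.916577)/(-1.556193) = 0.588987, and α = 0.588987/1.588987 ≈ 0.371.

α ≈ 0.371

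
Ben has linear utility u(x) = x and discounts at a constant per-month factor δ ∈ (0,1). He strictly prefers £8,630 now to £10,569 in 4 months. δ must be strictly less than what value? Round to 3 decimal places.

δ < 0.951

Under u(x) = x this choice says 8630 > δ^4·10569.
Hence δ^4 < 8630/10569 = 0.81654, and x ↦ x^(1/4) is increasing on (0,∞).
δ < (8630/10569)^(1/4) ≈ 0.951.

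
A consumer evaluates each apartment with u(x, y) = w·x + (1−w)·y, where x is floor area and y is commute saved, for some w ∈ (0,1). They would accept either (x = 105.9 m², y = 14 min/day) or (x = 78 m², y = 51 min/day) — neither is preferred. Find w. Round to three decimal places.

Equating utilities: w·105.9 + (1−w)·14 = w·78 + (1−w)·51.
Collecting terms: w·27.9 = (1−w)·37.
So w/(1−w) = 37/27.9 = 1.3262, giving w = 37/(27.9+37) = 0.570.

w = 0.570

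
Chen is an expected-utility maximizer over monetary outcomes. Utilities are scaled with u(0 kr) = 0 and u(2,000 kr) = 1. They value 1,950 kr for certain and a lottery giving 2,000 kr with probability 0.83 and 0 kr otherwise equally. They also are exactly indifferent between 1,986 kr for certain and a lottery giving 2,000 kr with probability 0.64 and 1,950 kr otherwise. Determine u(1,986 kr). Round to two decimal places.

0.94

From the first indifference, u(1,950 kr) = 0.83·u(2,000 kr) + 0.17·u(0 kr) = 0.83·1 + 0.17·0 = 0.83.
Chaining: u(1,986 kr) = 0.64·1.00 + 0.36·0.83 = 0.9388.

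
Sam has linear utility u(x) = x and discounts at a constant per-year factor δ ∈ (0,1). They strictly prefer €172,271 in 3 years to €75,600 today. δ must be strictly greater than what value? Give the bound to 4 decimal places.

δ > 0.7599

Comparing present values: 75600 < δ^3·172271.
Hence δ^3 > 75600/172271 = 0.43884, and x ↦ x^(1/3) is increasing on (0,∞).
δ > 0.43884^(1/3) = 0.7599.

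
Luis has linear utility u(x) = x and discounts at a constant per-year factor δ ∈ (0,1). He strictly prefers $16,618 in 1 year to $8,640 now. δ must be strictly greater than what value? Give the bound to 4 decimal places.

δ > 0.5199

The preference means 8640 < δ·16618.
So δ > 8640/16618 = 0.51992.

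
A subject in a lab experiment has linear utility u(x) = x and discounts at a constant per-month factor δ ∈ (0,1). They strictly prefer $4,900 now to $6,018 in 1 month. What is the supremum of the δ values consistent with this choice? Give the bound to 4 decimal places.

δ < 0.8142

Comparing present values: 4900 > δ·6018.
Dividing through by 6018 gives δ < 0.81422.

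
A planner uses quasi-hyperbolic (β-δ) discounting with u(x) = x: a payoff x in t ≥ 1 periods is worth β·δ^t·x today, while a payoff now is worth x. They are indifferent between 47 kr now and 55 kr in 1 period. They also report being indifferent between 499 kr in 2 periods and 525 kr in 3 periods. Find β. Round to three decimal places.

β ≈ 0.899

From the later pair, β·δ^2·499 = β·δ^3·525; dividing through, δ = 499/525 = 0.95048.
Now use the now-vs-future pair: 47 = β·δ·55 gives β = 47/(0.95048·55) ≈ 0.899.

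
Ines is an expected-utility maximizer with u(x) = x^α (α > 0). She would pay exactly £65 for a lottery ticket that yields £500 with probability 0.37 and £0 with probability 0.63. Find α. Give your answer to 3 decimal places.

Since u(0) = 0, the lottery's EU is 0.37·500^α.
Indifference: 65^α = 0.37·500^α, so (65/500)^α = 0.37.
Taking logs: α·ln(65/500) = ln(0.37), so α = -0.994252 / -2.040221 ≈ 0.487.

α ≈ 0.487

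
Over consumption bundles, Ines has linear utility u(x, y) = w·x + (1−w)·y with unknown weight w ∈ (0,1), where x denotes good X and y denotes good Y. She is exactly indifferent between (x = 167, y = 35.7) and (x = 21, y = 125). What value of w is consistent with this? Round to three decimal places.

w = 0.380

u(167,35.7) = u(21,125) means w·167 + (1−w)·35.7 = w·21 + (1−w)·125.
Rearranging, 146·w − 89.3·(1−w) = 0.
Hence w = 89.3/(146+89.3) = 89.3/235.3 = 0.380.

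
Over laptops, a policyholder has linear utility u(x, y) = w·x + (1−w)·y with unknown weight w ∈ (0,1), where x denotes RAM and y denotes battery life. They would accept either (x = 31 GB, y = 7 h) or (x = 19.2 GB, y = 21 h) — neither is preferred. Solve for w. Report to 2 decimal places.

Equating utilities: w·31 + (1−w)·7 = w·19.2 + (1−w)·21.
w·(31−19.2) = (1−w)·(21−7), i.e. w·11.8 = (1−w)·14.
Hence w = 14/(11.8+14) = 14/25.8 = 0.54.

w = 0.54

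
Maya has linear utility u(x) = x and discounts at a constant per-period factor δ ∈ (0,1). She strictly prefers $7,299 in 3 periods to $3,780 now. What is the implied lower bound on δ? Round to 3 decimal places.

Under u(x) = x this choice says 3780 < δ^3·7299.
So δ^3 > 3780/7299 = 0.51788; taking the cube root of both positive sides preserves the inequality.
δ > 0.51788^(1/3) = 0.803.

δ > 0.803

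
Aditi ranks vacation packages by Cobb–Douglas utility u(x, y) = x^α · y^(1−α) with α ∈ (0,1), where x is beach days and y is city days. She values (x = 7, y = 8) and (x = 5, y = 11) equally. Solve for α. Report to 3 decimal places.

Set the two utilities equal: 7^α·8^(1−α) = 5^α·11^(1−α).
(7/5)^α = (11/8)^(1−α); take logs: α·ln(7/5) = (1−α)·ln(11/8), i.e. α·0.336472 = (1−α)·0.318454.
Thus α·(0.654926) = 0.318454, so α = 0.318454/0.654926 ≈ 0.486.

α ≈ 0.486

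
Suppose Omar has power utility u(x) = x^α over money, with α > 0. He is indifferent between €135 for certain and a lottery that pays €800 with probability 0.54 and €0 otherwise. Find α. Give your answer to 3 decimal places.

α ≈ 0.346

The lottery's expected utility is 0.54·u(800) + 0.46·u(0) = 0.54·800^α (since u(0) = 0 for α > 0).
Indifference: 135^α = 0.54·800^α, so (135/800)^α = 0.54.
α = ln(0.54) / ln(135/800) = -0.616186/-1.779337 ≈ 0.346.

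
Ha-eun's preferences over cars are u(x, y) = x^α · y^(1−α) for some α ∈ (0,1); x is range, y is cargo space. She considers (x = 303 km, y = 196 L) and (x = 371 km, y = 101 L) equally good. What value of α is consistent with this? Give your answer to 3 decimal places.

α ≈ 0.766

Indifference: 303^α · 196^(1−α) = 371^α · 101^(1−α).
(303/371)^α = (101/196)^(1−α); take logs: α·ln(303/371) = (1−α)·ln(101/196), i.e. α·-0.202469 = (1−α)·-0.662994.
With A = -0.202469 and B = -0.662994: α·A = (1−α)·B, so α = B/(A+B) = -0.662994/-0.865463 ≈ 0.766.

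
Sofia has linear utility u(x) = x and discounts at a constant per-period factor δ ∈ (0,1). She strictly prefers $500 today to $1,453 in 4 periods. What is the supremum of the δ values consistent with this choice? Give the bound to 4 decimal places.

The preference means 500 > δ^4·1453.
Dividing by 1453: δ^4 < 0.34412. Both sides are positive, so the 4th root keeps the direction.
δ < 0.34412^(1/4) = 0.7659.

δ < 0.7659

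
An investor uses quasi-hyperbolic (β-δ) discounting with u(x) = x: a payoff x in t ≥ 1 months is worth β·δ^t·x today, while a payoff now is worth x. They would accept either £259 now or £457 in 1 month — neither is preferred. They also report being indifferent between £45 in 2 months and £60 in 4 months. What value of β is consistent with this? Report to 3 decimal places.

β ≈ 0.654

From the later pair, β·δ^2·45 = β·δ^4·60; dividing through, δ^2 = 45/60 = 0.75000, so δ = 0.86603.
Now use the now-vs-future pair: 259 = β·δ·457 gives β = 259/(0.86603·457) ≈ 0.654.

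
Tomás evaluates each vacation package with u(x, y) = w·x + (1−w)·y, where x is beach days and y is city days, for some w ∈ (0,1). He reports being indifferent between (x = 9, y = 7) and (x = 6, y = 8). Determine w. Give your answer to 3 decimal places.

w = 0.250

Indifference: w·9 + (1−w)·7 = w·6 + (1−w)·8.
w·(9−6) = (1−w)·(8−7), i.e. w·3 = (1−w)·1.
So w/(1−w) = 1/3 = 0.3333, giving w = 1/(3+1) = 0.250.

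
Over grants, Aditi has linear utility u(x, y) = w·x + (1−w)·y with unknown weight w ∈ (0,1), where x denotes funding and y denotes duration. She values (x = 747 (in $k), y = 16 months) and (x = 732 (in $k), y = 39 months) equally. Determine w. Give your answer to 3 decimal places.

w = 0.605

Equating utilities: w·747 + (1−w)·16 = w·732 + (1−w)·39.
Collecting terms: w·15 = (1−w)·23.
Hence w = 23/(15+23) = 23/38 = 0.605.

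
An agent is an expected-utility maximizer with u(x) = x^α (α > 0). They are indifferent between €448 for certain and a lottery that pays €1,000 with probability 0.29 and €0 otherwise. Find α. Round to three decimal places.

The lottery's expected utility is 0.29·u(1000) + 0.71·u(0) = 0.29·1000^α (since u(0) = 0 for α > 0).
Indifference: 448^α = 0.29·1000^α, so (448/1000)^α = 0.29.
Take logs: α = ln 0.29 / ln(448/1000) ≈ 1.54163.

α ≈ 1.542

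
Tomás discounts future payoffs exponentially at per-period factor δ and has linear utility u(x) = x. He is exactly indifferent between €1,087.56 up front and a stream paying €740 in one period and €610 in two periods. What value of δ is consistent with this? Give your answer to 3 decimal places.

The stream is worth 740δ + 610δ² today, so 740δ + 610δ² = 1087.56.
So 610δ² + 740δ − 1087.56 = 0.
The positive root is δ = [−740 + √(740² + 4·610·1087.56)] / (2·610) = (−740 + 1789.203)/1220 ≈ 0.860.

δ ≈ 0.860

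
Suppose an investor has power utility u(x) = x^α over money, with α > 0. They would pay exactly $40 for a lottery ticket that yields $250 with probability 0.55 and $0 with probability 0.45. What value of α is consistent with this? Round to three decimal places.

α ≈ 0.326

The lottery's expected utility is 0.55·u(250) + 0.45·u(0) = 0.55·250^α (since u(0) = 0 for α > 0).
Equating: 40^α = 0.55·250^α, i.e. 0.1600^α = 0.55.
Take logs: α = ln 0.55 / ln(40/250) ≈ 0.32623.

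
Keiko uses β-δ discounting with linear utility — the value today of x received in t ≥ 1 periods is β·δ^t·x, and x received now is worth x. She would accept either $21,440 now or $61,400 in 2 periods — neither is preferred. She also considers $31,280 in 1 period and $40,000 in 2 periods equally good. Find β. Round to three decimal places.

β ≈ 0.571

Both payoffs in the second observation are in the future, so β drops out: δ^1·31280 = δ^2·40000 ⇒ δ = 31280/40000 = 0.78200.
The first indifference: 21440 = β·δ^2·61400, so β = 21440/(δ^2·61400) = 21440/(0.61152·61400) ≈ 0.571.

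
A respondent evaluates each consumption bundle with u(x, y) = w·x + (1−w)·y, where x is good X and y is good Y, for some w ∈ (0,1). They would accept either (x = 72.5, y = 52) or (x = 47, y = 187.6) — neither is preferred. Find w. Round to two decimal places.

w = 0.84

u(72.5,52) = u(47,187.6) means w·72.5 + (1−w)·52 = w·47 + (1−w)·187.6.
w·(72.5−47) = (1−w)·(187.6−52), i.e. w·25.5 = (1−w)·135.6.
The marginal rate of substitution is 135.6/25.5, so w = 135.6/(25.5+135.6) = 0.84.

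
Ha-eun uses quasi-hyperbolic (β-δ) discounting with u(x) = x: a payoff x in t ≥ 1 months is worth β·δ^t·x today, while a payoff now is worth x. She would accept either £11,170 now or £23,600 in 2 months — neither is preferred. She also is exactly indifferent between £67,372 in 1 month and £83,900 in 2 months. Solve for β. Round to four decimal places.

β ≈ 0.7340

Both payoffs in the second observation are in the future, so β drops out: δ^1·67372 = δ^2·83900 ⇒ δ = 67372/83900 = 0.80300.
Now use the now-vs-future pair: 11170 = β·δ^2·23600 gives β = 11170/(0.64481·23600) ≈ 0.7340.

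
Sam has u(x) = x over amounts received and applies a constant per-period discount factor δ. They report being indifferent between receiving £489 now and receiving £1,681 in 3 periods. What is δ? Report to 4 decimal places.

Indifference means u(489) = δ^3 · u(1681), so δ^3 = u(489)/u(1681).
With u(x) = x: δ^3 = 489/1681 = 0.29090.
Hence δ = (0.29090)^(1/3) = 0.662593.

δ ≈ 0.6626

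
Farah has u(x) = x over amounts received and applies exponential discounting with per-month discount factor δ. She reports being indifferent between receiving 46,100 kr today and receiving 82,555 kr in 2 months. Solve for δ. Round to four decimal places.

Indifference means u(46100) = δ^2 · u(82555), so δ^2 = u(46100)/u(82555).
With u(x) = x: δ^2 = 46100/82555 = 0.55842.
Taking the square root: δ = 0.55842^(1/2) ≈ 0.7473.

δ ≈ 0.7473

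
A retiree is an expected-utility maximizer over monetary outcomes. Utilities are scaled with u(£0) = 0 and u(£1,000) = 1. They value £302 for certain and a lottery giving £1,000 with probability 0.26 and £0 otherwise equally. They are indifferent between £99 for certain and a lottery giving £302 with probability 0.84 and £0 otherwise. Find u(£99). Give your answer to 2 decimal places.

First, u(£302) = 0.26·u(£1,000) + 0.74·u(£0) = 0.26.
Then u(£99) = 0.84·u(£302) + 0.16·u(£0) = 0.84·0.26 + 0.16·0.00 = 0.2184.

0.22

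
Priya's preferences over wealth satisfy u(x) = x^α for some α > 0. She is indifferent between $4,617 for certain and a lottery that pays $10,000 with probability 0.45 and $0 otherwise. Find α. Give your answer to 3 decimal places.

The lottery's expected utility is 0.45·u(10000) + 0.55·u(0) = 0.45·10000^α (since u(0) = 0 for α > 0).
Setting u(4617) equal to that: 4617^α = 0.45·10000^α ⇒ (4617/10000)^α = 0.45.
α = ln(0.45) / ln(4617/10000) = -0.798508/-0.772840 ≈ 1.033.

α ≈ 1.033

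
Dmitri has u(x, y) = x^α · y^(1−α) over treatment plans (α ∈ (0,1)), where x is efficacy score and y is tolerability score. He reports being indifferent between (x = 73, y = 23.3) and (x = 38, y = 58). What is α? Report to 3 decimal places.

α ≈ 0.583

Indifference: 73^α · 23.3^(1−α) = 38^α · 58^(1−α).
Taking logs: α·ln 73 + (1−α)·ln 23.3 = α·ln 38 + (1−α)·ln 58, i.e. α·0.652873 = (1−α)·0.911990.
So α/(1−α) = (0.911990)/(0.652873) = 1.396887, and α = 1.396887/2.396887 ≈ 0.583.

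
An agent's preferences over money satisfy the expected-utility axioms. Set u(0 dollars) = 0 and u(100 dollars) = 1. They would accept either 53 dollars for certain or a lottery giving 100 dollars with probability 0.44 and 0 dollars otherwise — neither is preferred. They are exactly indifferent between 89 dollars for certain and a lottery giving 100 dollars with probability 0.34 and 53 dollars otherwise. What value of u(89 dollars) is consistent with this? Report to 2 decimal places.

First, u(53 dollars) = 0.44·u(100 dollars) + 0.56·u(0 dollars) = 0.44.
Then u(89 dollars) = 0.34·u(100 dollars) + 0.66·u(53 dollars) = 0.34·1.00 + 0.66·0.44 = 0.6304.

0.63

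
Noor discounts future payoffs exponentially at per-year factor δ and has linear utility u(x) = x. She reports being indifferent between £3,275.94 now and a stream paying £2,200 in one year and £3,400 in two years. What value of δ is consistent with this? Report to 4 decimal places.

The stream is worth 2200δ + 3400δ² today, so 2200δ + 3400δ² = 3275.94.
So 3400δ² + 2200δ − 3275.94 = 0.
The positive root is δ = [−2200 + √(2200² + 4·3400·3275.94)] / (2·3400) = (−2200 + 7028.000)/6800 ≈ 0.7100.

δ ≈ 0.7100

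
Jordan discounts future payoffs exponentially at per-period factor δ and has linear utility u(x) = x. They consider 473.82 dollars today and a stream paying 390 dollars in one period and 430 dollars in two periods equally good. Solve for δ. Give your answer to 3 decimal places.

The stream is worth 390δ + 430δ² today, so 390δ + 430δ² = 473.82.
Rearranged: 430δ² + 390δ − 473.82 = 0.
δ = (−390 + √(390² + 4·430·473.82)) / (2·430) = (−390 + √967070.40) / 860 ≈ 0.690.

δ ≈ 0.690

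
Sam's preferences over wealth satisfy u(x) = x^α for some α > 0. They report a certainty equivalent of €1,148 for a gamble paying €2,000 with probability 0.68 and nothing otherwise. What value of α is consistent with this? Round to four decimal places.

α ≈ 0.6947

Since u(0) = 0, the lottery's EU is 0.68·2000^α.
Equating: 1148^α = 0.68·2000^α, i.e. 0.5740^α = 0.68.
α = ln(0.68) / ln(1148/2000) = -0.3856625/-0.5551259 ≈ 0.6947.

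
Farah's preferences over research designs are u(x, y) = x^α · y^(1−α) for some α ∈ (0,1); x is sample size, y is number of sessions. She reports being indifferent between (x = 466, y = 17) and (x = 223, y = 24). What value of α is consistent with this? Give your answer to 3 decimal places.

α ≈ 0.319

Indifference: 466^α · 17^(1−α) = 223^α · 24^(1−α).
Taking logs: α·ln 466 + (1−α)·ln 17 = α·ln 223 + (1−α)·ln 24, i.e. α·0.737014 = (1−α)·0.344840.
Thus α·(1.081854) = 0.344840, so α = 0.344840/1.081854 ≈ 0.319.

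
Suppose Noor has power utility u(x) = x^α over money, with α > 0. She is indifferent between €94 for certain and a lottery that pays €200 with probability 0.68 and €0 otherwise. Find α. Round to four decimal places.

α ≈ 0.5108

The lottery's expected utility is 0.68·u(200) + 0.32·u(0) = 0.68·200^α (since u(0) = 0 for α > 0).
Equating: 94^α = 0.68·200^α, i.e. 0.4700^α = 0.68.
Taking logs: α·ln(94/200) = ln(0.68), so α = -0.3856625 / -0.7550226 ≈ 0.5108.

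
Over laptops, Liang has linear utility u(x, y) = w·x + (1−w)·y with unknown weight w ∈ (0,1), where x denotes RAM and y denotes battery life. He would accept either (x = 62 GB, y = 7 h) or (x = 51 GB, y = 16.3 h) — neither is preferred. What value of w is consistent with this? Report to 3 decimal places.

w = 0.458

Indifference: w·62 + (1−w)·7 = w·51 + (1−w)·16.3.
Collecting terms: w·11 = (1−w)·9.3.
So w/(1−w) = 9.3/11 = 0.8455, giving w = 9.3/(11+9.3) = 0.458.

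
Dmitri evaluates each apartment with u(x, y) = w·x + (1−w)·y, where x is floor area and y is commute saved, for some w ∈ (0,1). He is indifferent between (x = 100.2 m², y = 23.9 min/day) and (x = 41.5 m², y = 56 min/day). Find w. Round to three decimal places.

Equating utilities: w·100.2 + (1−w)·23.9 = w·41.5 + (1−w)·56.
w·(100.2−41.5) = (1−w)·(56−23.9), i.e. w·58.7 = (1−w)·32.1.
Hence w = 32.1/(58.7+32.1) = 32.1/90.8 = 0.354.

w = 0.354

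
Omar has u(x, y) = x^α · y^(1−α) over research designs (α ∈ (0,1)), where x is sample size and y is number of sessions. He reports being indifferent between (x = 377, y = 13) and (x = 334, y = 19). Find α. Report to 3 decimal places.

The Cobb–Douglas utilities coincide, so 377^α·13^(1−α) = 334^α·19^(1−α).
Taking logs: α·ln 377 + (1−α)·ln 13 = α·ln 334 + (1−α)·ln 19, i.e. α·0.121104 = (1−α)·0.379490.
With A = 0.121104 and B = 0.379490: α·A = (1−α)·B, so α = B/(A+B) = 0.379490/0.500594 ≈ 0.758.

α ≈ 0.758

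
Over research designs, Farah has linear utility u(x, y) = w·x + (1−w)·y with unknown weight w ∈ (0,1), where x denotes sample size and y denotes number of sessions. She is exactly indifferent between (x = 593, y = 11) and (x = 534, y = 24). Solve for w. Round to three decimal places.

Indifference: w·593 + (1−w)·11 = w·534 + (1−w)·24.
w·(593−534) = (1−w)·(24−11), i.e. w·59 = (1−w)·13.
Hence w = 13/(59+13) = 13/72 = 0.181.

w = 0.181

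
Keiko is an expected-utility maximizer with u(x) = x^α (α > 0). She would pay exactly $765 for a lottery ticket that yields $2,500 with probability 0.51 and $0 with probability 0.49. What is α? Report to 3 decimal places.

The lottery's expected utility is 0.51·u(2500) + 0.49·u(0) = 0.51·2500^α (since u(0) = 0 for α > 0).
Indifference: 765^α = 0.51·2500^α, so (765/2500)^α = 0.51.
α = ln(0.51) / ln(765/2500) = -0.673345/-1.184170 ≈ 0.569.

α ≈ 0.569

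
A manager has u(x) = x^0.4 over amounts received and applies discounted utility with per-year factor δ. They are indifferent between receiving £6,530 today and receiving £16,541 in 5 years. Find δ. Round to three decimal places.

The payoff in 5 years is discounted by δ^5, so u(6530) = δ^5·u(16541) and δ^5 = u(6530)/u(16541).
Since u(x) = x^0.4, δ^5 = (6530/16541)^0.4 = 0.39478^0.4 = 0.68951.
So δ = 0.68951^(1/5) ≈ 0.928.

δ ≈ 0.928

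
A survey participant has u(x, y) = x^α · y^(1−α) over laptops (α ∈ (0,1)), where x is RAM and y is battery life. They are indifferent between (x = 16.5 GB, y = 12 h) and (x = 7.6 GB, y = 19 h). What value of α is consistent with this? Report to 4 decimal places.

Indifference: 16.5^α · 12^(1−α) = 7.6^α · 19^(1−α).
Taking logs: α·ln 16.5 + (1−α)·ln 12 = α·ln 7.6 + (1−α)·ln 19, i.e. α·0.7752121 = (1−α)·0.4595323.
Thus α·(1.2347444) = 0.4595323, so α = 0.4595323/1.2347444 ≈ 0.3722.

α ≈ 0.3722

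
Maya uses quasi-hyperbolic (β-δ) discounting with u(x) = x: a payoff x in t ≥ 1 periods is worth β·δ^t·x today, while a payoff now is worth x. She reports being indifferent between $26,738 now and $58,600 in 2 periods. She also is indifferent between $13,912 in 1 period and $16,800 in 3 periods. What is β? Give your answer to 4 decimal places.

Both payoffs in the second observation are in the future, so β drops out: δ^1·13912 = δ^3·16800 ⇒ δ^2 = 13912/16800 = 0.82810, so δ = 0.91000.
The first indifference: 26738 = β·δ^2·58600, so β = 26738/(δ^2·58600) = 26738/(0.82810·58600) ≈ 0.5510.

β ≈ 0.5510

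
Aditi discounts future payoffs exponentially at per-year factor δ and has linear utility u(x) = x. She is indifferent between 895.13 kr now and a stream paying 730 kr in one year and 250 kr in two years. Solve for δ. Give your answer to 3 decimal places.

δ ≈ 0.930

The stream is worth 730δ + 250δ² today, so 730δ + 250δ² = 895.13.
Rearranged: 250δ² + 730δ − 895.13 = 0.
By the quadratic formula (taking the positive root), δ = (−730 + √1428030.00) / 500 ≈ 0.930.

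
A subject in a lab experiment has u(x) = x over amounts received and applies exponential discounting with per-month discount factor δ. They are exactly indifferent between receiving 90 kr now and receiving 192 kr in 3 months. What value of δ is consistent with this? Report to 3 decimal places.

Indifference means u(90) = δ^3 · u(192), so δ^3 = u(90)/u(192).
With u(x) = x: δ^3 = 90/192 = 0.46875.
So δ = 0.46875^(1/3) ≈ 0.777.

δ ≈ 0.777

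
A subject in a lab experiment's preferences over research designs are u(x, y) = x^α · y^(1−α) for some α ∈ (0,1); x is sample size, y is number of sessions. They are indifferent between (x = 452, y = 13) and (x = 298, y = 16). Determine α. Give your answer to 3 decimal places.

Indifference: 452^α · 13^(1−α) = 298^α · 16^(1−α).
(452/298)^α = (16/13)^(1−α); take logs: α·ln(452/298) = (1−α)·ln(16/13), i.e. α·0.416589 = (1−α)·0.207639.
Thus α·(0.624228) = 0.207639, so α = 0.207639/0.624228 ≈ 0.333.

α ≈ 0.333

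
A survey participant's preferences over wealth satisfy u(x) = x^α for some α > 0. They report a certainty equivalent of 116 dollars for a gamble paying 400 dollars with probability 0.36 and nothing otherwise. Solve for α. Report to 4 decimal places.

The lottery's expected utility is 0.36·u(400) + 0.64·u(0) = 0.36·400^α (since u(0) = 0 for α > 0).
Equating: 116^α = 0.36·400^α, i.e. 0.2900^α = 0.36.
Taking logs: α·ln(116/400) = ln(0.36), so α = -1.0216512 / -1.2378744 ≈ 0.8253.

α ≈ 0.8253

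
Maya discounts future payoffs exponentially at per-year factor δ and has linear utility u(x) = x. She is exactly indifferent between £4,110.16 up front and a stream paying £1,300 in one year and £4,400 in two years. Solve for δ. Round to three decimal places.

δ ≈ 0.830

The stream is worth 1300δ + 4400δ² today, so 1300δ + 4400δ² = 4110.16.
That is, 4400δ² + 1300δ − 4110.16 = 0, a quadratic in δ.
By the quadratic formula (taking the positive root), δ = (−1300 + √74028816.00) / 8800 ≈ 0.830.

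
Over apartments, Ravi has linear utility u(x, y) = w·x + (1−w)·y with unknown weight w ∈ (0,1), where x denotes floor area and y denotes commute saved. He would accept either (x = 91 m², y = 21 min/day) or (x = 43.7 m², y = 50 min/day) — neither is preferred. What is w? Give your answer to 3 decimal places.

u(91,21) = u(43.7,50) means w·91 + (1−w)·21 = w·43.7 + (1−w)·50.
Rearranging, 47.3·w − 29·(1−w) = 0.
The marginal rate of substitution is 29/47.3, so w = 29/(47.3+29) = 0.380.

w = 0.380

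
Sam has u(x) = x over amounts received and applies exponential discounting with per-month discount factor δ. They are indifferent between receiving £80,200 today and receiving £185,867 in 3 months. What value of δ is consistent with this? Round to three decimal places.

δ ≈ 0.756

Equating discounted utilities: u(80200) = δ^3·u(185867) ⇒ δ^3 = u(80200)/u(185867).
With u(x) = x: δ^3 = 80200/185867 = 0.43149.
Hence δ = (0.43149)^(1/3) = 0.75566.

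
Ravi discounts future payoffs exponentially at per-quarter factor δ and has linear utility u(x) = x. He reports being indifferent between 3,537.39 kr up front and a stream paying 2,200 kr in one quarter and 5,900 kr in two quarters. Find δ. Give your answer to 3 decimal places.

Present value of the stream is 2200·δ + 5900·δ². Indifference gives 2200δ + 5900δ² = 3537.39.
That is, 5900δ² + 2200δ − 3537.39 = 0, a quadratic in δ.
The positive root is δ = [−2200 + √(2200² + 4·5900·3537.39)] / (2·5900) = (−2200 + 9398.000)/11800 ≈ 0.610.

δ ≈ 0.610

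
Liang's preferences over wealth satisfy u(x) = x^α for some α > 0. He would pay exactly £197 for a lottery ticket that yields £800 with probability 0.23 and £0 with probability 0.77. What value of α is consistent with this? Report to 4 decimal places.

The lottery's expected utility is 0.23·u(800) + 0.77·u(0) = 0.23·800^α (since u(0) = 0 for α > 0).
Equating: 197^α = 0.23·800^α, i.e. 0.2462^α = 0.23.
Take logs: α = ln 0.23 / ln(197/800) ≈ 1.048714.

α ≈ 1.0487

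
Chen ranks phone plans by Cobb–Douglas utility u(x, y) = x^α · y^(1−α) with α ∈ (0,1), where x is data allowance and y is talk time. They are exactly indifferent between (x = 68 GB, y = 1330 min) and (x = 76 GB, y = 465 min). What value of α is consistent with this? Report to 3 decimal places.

Set the two utilities equal: 68^α·1330^(1−α) = 76^α·465^(1−α).
Taking logs: α·ln 68 + (1−α)·ln 1330 = α·ln 76 + (1−α)·ln 465, i.e. α·-0.111226 = (1−α)·-1.050897.
Thus α·(-1.162123) = -1.050897, so α = -1.050897/-1.162123 ≈ 0.904.

α ≈ 0.904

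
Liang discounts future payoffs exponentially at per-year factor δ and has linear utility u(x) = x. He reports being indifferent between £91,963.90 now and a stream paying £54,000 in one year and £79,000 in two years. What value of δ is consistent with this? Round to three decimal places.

Equating present values: 91963.90 = 54000δ + 79000δ².
So 79000δ² + 54000δ − 91963.90 = 0.
δ = (−54000 + √(54000² + 4·79000·91963.90)) / (2·79000) = (−54000 + √31976592400.00) / 158000 ≈ 0.790.

δ ≈ 0.790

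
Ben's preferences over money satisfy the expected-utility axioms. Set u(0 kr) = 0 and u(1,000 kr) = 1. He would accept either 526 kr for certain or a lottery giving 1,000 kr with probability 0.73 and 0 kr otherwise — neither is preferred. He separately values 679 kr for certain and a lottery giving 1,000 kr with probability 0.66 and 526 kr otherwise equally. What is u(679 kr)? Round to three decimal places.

From the first indifference, u(526 kr) = 0.73·u(1,000 kr) + 0.27·u(0 kr) = 0.73·1 + 0.27·0 = 0.73.
Then u(679 kr) = 0.66·u(1,000 kr) + 0.34·u(526 kr) = 0.66·1.00 + 0.34·0.73 = 0.9082.

0.908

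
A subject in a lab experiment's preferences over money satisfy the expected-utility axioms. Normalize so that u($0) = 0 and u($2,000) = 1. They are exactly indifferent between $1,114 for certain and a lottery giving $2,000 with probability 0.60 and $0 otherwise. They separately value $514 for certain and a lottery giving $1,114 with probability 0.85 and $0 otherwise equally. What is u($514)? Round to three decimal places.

0.510

From the first indifference, u($1,114) = 0.60·u($2,000) + 0.40·u($0) = 0.60·1 + 0.40·0 = 0.60.
Chaining: u($514) = 0.85·0.60 + 0.15·0.00 = 0.5100.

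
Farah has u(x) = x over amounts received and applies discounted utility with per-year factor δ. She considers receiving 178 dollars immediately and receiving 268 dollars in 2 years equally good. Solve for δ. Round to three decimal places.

δ ≈ 0.815

Equating discounted utilities: u(178) = δ^2·u(268) ⇒ δ^2 = u(178)/u(268).
With u(x) = x: δ^2 = 178/268 = 0.66418.
Taking the square root: δ = 0.66418^(1/2) ≈ 0.815.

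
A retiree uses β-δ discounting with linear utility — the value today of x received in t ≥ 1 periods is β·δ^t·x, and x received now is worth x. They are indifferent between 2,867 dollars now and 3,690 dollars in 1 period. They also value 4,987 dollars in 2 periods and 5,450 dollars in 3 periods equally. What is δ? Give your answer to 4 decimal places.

Both payoffs in the second observation are in the future, so β drops out: δ^2·4987 = δ^3·5450 ⇒ δ = 4987/5450 = 0.91505.

δ ≈ 0.9150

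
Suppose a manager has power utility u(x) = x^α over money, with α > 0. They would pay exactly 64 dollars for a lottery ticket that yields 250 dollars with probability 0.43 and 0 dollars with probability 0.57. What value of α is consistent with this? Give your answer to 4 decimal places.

Since u(0) = 0, the lottery's EU is 0.43·250^α.
Setting u(64) equal to that: 64^α = 0.43·250^α ⇒ (64/250)^α = 0.43.
Take logs: α = ln 0.43 / ln(64/250) ≈ 0.619392.

α ≈ 0.6194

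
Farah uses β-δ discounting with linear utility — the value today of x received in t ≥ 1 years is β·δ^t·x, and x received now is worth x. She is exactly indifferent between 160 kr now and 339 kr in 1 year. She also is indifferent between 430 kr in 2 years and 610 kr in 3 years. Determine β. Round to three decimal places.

β ≈ 0.670

From the later pair, β·δ^2·430 = β·δ^3·610; dividing through, δ = 430/610 = 0.70492.
Now use the now-vs-future pair: 160 = β·δ·339 gives β = 160/(0.70492·339) ≈ 0.670.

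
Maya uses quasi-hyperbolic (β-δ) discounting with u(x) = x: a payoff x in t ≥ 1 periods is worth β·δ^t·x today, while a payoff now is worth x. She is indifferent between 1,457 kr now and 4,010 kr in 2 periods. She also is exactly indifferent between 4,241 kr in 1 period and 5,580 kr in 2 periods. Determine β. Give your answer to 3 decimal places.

β ≈ 0.629

Both payoffs in the second observation are in the future, so β drops out: δ^1·4241 = δ^2·5580 ⇒ δ = 4241/5580 = 0.76004.
Now use the now-vs-future pair: 1457 = β·δ^2·4010 gives β = 1457/(0.57765·4010) ≈ 0.629.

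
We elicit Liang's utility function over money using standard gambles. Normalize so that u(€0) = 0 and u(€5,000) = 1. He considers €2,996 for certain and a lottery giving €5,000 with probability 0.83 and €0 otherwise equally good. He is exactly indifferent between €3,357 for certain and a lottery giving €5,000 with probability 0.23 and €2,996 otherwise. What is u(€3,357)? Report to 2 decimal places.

0.87

The first gamble pins u(€2,996): it must equal 0.83·1 + 0.17·0 = 0.83.
Chaining: u(€3,357) = 0.23·1.00 + 0.77·0.83 = 0.8691.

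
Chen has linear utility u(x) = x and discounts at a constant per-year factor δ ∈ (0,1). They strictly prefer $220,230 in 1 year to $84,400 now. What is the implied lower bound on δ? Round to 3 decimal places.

The preference means 84400 < δ·220230.
Dividing through by 220230 gives δ > 0.38324.

δ > 0.383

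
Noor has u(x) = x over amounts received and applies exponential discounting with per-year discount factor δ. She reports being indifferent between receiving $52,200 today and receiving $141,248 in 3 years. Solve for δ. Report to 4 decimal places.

δ ≈ 0.7176

The payoff in 3 years is discounted by δ^3, so u(52200) = δ^3·u(141248) and δ^3 = u(52200)/u(141248).
With u(x) = x: δ^3 = 52200/141248 = 0.36956.
So δ = 0.36956^(1/3) ≈ 0.7176.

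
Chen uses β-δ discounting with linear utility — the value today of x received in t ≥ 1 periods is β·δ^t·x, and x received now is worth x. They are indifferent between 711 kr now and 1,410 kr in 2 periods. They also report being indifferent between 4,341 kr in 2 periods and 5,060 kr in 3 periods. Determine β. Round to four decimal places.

β ≈ 0.6851

The second indifference involves only future payoffs, so β cancels: β·δ^2·4341 = β·δ^3·5060, giving δ = 4341/5060 = 0.85791.
The first indifference: 711 = β·δ^2·1410, so β = 711/(δ^2·1410) = 711/(0.73600·1410) ≈ 0.6851.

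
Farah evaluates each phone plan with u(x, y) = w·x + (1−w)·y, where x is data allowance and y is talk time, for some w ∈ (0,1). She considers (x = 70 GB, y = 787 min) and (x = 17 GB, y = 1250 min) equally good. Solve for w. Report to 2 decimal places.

Equating utilities: w·70 + (1−w)·787 = w·17 + (1−w)·1250.
Rearranging, 53·w − 463·(1−w) = 0.
The marginal rate of substitution is 463/53, so w = 463/(53+463) = 0.90.

w = 0.90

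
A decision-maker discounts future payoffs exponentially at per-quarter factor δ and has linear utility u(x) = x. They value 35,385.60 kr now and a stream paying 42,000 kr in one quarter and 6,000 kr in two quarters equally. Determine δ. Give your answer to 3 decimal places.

Present value of the stream is 42000·δ + 6000·δ². Indifference gives 42000δ + 6000δ² = 35385.60.
That is, 6000δ² + 42000δ − 35385.60 = 0, a quadratic in δ.
By the quadratic formula (taking the positive root), δ = (−42000 + √2613254400.00) / 12000 ≈ 0.760.

δ ≈ 0.760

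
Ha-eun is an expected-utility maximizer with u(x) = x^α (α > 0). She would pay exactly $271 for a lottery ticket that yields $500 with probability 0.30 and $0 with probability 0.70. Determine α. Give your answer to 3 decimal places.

The lottery's expected utility is 0.30·u(500) + 0.70·u(0) = 0.30·500^α (since u(0) = 0 for α > 0).
Setting u(271) equal to that: 271^α = 0.30·500^α ⇒ (271/500)^α = 0.30.
Taking logs: α·ln(271/500) = ln(0.30), so α = -1.203973 / -0.612489 ≈ 1.966.

α ≈ 1.966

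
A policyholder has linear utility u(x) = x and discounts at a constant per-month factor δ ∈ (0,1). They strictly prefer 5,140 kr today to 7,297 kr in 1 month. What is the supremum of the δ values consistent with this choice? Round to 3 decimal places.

Comparing present values: 5140 > δ·7297.
So δ < 5140/7297 = 0.70440.

δ < 0.704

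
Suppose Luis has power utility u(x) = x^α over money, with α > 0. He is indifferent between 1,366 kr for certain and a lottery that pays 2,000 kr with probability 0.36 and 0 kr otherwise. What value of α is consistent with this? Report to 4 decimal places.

The lottery's expected utility is 0.36·u(2000) + 0.64·u(0) = 0.36·2000^α (since u(0) = 0 for α > 0).
Setting u(1366) equal to that: 1366^α = 0.36·2000^α ⇒ (1366/2000)^α = 0.36.
Take logs: α = ln 0.36 / ln(1366/2000) ≈ 2.679668.

α ≈ 2.6797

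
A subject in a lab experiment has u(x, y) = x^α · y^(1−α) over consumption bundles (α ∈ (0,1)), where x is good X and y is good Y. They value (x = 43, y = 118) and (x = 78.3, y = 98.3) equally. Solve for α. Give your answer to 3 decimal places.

α ≈ 0.234

Set the two utilities equal: 43^α·118^(1−α) = 78.3^α·98.3^(1−α).
(43/78.3)^α = (98.3/118)^(1−α); take logs: α·ln(43/78.3) = (1−α)·ln(98.3/118), i.e. α·-0.599347 = (1−α)·-0.182661.
With A = -0.599347 and B = -0.182661: α·A = (1−α)·B, so α = B/(A+B) = -0.182661/-0.782008 ≈ 0.234.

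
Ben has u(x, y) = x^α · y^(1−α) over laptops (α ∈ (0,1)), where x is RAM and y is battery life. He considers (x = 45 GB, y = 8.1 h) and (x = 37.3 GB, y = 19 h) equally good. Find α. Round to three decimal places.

The Cobb–Douglas utilities coincide, so 45^α·8.1^(1−α) = 37.3^α·19^(1−α).
(45/37.3)^α = (19/8.1)^(1−α); take logs: α·ln(45/37.3) = (1−α)·ln(19/8.1), i.e. α·0.187669 = (1−α)·0.852575.
So α/(1−α) = (0.852575)/(0.187669) = 4.542972, and α = 4.542972/5.542972 ≈ 0.820.

α ≈ 0.820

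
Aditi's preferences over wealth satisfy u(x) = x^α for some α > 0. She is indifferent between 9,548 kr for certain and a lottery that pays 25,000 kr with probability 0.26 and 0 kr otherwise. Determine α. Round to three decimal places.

α ≈ 1.399

EU(lottery) = 0.26·25000^α + 0.74·0 = 0.26·25000^α.
Indifference: 9548^α = 0.26·25000^α, so (9548/25000)^α = 0.26.
Taking logs: α·ln(9548/25000) = ln(0.26), so α = -1.347074 / -0.962544 ≈ 1.399.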